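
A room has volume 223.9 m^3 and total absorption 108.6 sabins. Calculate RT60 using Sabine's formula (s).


Given values:
  V = 223.9 m^3
  A = 108.6 sabins
Formula: RT60 = 0.161 * V / A
Numerator: 0.161 * 223.9 = 36.0479
RT60 = 36.0479 / 108.6 = 0.332

0.332 s


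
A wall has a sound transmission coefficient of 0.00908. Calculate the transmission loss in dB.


Given values:
  tau = 0.00908
Formula: TL = 10 * log10(1 / tau)
Compute 1 / tau = 1 / 0.00908 = 110.1322
Compute log10(110.1322) = 2.041914
TL = 10 * 2.041914 = 20.42

20.42 dB


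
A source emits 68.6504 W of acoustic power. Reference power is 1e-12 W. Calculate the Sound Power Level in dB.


Given values:
  W = 68.6504 W
  W_ref = 1e-12 W
Formula: SWL = 10 * log10(W / W_ref)
Compute ratio: W / W_ref = 68650400000000
Compute log10: log10(68650400000000) = 13.836643
Multiply: SWL = 10 * 13.836643 = 138.37

138.37 dB


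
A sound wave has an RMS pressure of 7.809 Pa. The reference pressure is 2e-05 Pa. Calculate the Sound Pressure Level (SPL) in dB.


Given values:
  p = 7.809 Pa
  p_ref = 2e-05 Pa
Formula: SPL = 20 * log10(p / p_ref)
Compute ratio: p / p_ref = 7.809 / 2e-05 = 390450
Compute log10: log10(390450) = 5.591565
Multiply: SPL = 20 * 5.591565 = 111.83

111.83 dB


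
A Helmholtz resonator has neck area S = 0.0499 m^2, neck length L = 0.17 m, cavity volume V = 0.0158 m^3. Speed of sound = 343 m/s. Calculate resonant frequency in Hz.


Given values:
  S = 0.0499 m^2, L = 0.17 m, V = 0.0158 m^3, c = 343 m/s
Formula: f = (c / (2*pi)) * sqrt(S / (V * L))
Compute V * L = 0.0158 * 0.17 = 0.002686
Compute S / (V * L) = 0.0499 / 0.002686 = 18.5778
Compute sqrt(18.5778) = 4.310197
Compute c / (2*pi) = 343 / 6.283185 = 54.590148
f = 54.590148 * 4.310197 = 235.29

235.29 Hz


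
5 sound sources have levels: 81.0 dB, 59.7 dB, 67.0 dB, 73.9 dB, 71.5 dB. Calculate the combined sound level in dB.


Formula: L_total = 10 * log10( sum(10^(Li/10)) )
  Source 1: 10^(81.0/10) = 125892541.1794
  Source 2: 10^(59.7/10) = 933254.3008
  Source 3: 10^(67.0/10) = 5011872.3363
  Source 4: 10^(73.9/10) = 24547089.1569
  Source 5: 10^(71.5/10) = 14125375.4462
Sum of linear values = 170510132.4196
L_total = 10 * log10(170510132.4196) = 82.32

82.32 dB


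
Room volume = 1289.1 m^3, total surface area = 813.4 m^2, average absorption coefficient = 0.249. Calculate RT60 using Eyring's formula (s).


Given values:
  V = 1289.1 m^3, S = 813.4 m^2, alpha = 0.249
Formula: RT60 = 0.161 * V / (-S * ln(1 - alpha))
Compute ln(1 - 0.249) = ln(0.751) = -0.28635
Denominator: -813.4 * -0.28635 = 232.9171
Numerator: 0.161 * 1289.1 = 207.5451
RT60 = 207.5451 / 232.9171 = 0.891

0.891 s


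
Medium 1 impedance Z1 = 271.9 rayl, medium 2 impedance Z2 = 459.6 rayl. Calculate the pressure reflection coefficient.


Given values:
  Z1 = 271.9 rayl, Z2 = 459.6 rayl
Formula: R = (Z2 - Z1) / (Z2 + Z1)
Numerator: Z2 - Z1 = 459.6 - 271.9 = 187.7
Denominator: Z2 + Z1 = 459.6 + 271.9 = 731.5
R = 187.7 / 731.5 = 0.2566

0.2566


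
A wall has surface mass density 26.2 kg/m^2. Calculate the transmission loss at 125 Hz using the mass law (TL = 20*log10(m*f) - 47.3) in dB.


Given values:
  m = 26.2 kg/m^2, f = 125 Hz
Formula: TL = 20 * log10(m * f) - 47.3
Compute m * f = 26.2 * 125 = 3275.0
Compute log10(3275.0) = 3.515211
Compute 20 * 3.515211 = 70.3042
TL = 70.3042 - 47.3 = 23.0

23.0 dB


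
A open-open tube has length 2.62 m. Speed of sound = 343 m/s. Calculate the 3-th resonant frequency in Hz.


Given values:
  Tube type: open-open, L = 2.62 m, c = 343 m/s, n = 3
Formula: f_n = n * c / (2 * L)
Compute 2 * L = 2 * 2.62 = 5.24
f = 3 * 343 / 5.24
f = 196.37

196.37 Hz


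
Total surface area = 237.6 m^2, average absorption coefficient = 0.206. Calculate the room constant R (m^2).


Given values:
  S = 237.6 m^2, alpha = 0.206
Formula: R = S * alpha / (1 - alpha)
Numerator: 237.6 * 0.206 = 48.9456
Denominator: 1 - 0.206 = 0.794
R = 48.9456 / 0.794 = 61.64

61.64 m^2


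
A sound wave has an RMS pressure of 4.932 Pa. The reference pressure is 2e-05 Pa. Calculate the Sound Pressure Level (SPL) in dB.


Given values:
  p = 4.932 Pa
  p_ref = 2e-05 Pa
Formula: SPL = 20 * log10(p / p_ref)
Compute ratio: p / p_ref = 4.932 / 2e-05 = 246600
Compute log10: log10(246600) = 5.391993
Multiply: SPL = 20 * 5.391993 = 107.84

107.84 dB


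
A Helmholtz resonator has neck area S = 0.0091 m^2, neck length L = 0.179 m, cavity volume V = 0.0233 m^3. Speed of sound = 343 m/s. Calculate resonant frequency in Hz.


Given values:
  S = 0.0091 m^2, L = 0.179 m, V = 0.0233 m^3, c = 343 m/s
Formula: f = (c / (2*pi)) * sqrt(S / (V * L))
Compute V * L = 0.0233 * 0.179 = 0.0041707
Compute S / (V * L) = 0.0091 / 0.0041707 = 2.1819
Compute sqrt(2.1819) = 1.477126
Compute c / (2*pi) = 343 / 6.283185 = 54.590148
f = 54.590148 * 1.477126 = 80.64

80.64 Hz


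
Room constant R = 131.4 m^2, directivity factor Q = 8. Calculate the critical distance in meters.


Given values:
  R = 131.4 m^2, Q = 8
Formula: d_c = 0.141 * sqrt(Q * R)
Compute Q * R = 8 * 131.4 = 1051.2
Compute sqrt(1051.2) = 32.4222
d_c = 0.141 * 32.4222 = 4.572

4.572 m


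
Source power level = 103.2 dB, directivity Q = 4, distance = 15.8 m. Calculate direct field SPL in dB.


Given values:
  Lw = 103.2 dB, Q = 4, r = 15.8 m
Formula: SPL = Lw + 10 * log10(Q / (4 * pi * r^2))
Compute 4 * pi * r^2 = 4 * pi * 15.8^2 = 3137.0688
Compute Q / denom = 4 / 3137.0688 = 0.00127508
Compute 10 * log10(0.00127508) = -28.9446
SPL = 103.2 + (-28.9446) = 74.26

74.26 dB


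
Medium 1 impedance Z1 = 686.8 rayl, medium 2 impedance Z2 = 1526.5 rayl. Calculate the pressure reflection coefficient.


Given values:
  Z1 = 686.8 rayl, Z2 = 1526.5 rayl
Formula: R = (Z2 - Z1) / (Z2 + Z1)
Numerator: Z2 - Z1 = 1526.5 - 686.8 = 839.7
Denominator: Z2 + Z1 = 1526.5 + 686.8 = 2213.3
R = 839.7 / 2213.3 = 0.3794

0.3794


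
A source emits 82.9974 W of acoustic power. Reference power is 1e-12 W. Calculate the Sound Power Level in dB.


Given values:
  W = 82.9974 W
  W_ref = 1e-12 W
Formula: SWL = 10 * log10(W / W_ref)
Compute ratio: W / W_ref = 82997400000000
Compute log10: log10(82997400000000) = 13.919064
Multiply: SWL = 10 * 13.919064 = 139.19

139.19 dB


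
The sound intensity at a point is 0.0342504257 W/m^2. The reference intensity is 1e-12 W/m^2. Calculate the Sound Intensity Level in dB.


Given values:
  I = 0.0342504257 W/m^2
  I_ref = 1e-12 W/m^2
Formula: SIL = 10 * log10(I / I_ref)
Compute ratio: I / I_ref = 34250425700
Compute log10: log10(34250425700) = 10.534666
Multiply: SIL = 10 * 10.534666 = 105.35

105.35 dB


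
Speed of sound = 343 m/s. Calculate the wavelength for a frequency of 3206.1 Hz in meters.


Given values:
  c = 343 m/s, f = 3206.1 Hz
Formula: lambda = c / f
lambda = 343 / 3206.1
lambda = 0.107

0.107 m


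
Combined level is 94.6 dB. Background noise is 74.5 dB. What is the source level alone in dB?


Given values:
  L_total = 94.6 dB, L_bg = 74.5 dB
Formula: L_source = 10 * log10(10^(L_total/10) - 10^(L_bg/10))
Convert to linear:
  10^(94.6/10) = 2884031503.1266
  10^(74.5/10) = 28183829.3126
Difference: 2884031503.1266 - 28183829.3126 = 2855847673.814
L_source = 10 * log10(2855847673.814) = 94.56

94.56 dB


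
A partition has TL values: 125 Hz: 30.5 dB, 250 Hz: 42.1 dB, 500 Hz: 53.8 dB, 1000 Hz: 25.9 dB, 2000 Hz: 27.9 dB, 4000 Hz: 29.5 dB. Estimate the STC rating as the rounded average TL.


Given TL values at each frequency:
  125 Hz: 30.5 dB
  250 Hz: 42.1 dB
  500 Hz: 53.8 dB
  1000 Hz: 25.9 dB
  2000 Hz: 27.9 dB
  4000 Hz: 29.5 dB
Formula: STC ~ round(average of TL values)
Sum = 30.5 + 42.1 + 53.8 + 25.9 + 27.9 + 29.5 = 209.7
Average = 209.7 / 6 = 34.95
Rounded: 35

35


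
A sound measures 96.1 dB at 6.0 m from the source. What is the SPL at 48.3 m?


Given values:
  SPL1 = 96.1 dB, r1 = 6.0 m, r2 = 48.3 m
Formula: SPL2 = SPL1 - 20 * log10(r2 / r1)
Compute ratio: r2 / r1 = 48.3 / 6.0 = 8.05
Compute log10: log10(8.05) = 0.905796
Compute drop: 20 * 0.905796 = 18.1159
SPL2 = 96.1 - 18.1159 = 77.98

77.98 dB


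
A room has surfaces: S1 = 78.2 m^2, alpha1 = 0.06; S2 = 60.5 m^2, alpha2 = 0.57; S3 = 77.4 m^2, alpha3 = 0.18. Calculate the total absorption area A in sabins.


Given surfaces:
  Surface 1: 78.2 * 0.06 = 4.692
  Surface 2: 60.5 * 0.57 = 34.485
  Surface 3: 77.4 * 0.18 = 13.932
Formula: A = sum(Si * alpha_i)
A = 4.692 + 34.485 + 13.932
A = 53.11

53.11 sabins


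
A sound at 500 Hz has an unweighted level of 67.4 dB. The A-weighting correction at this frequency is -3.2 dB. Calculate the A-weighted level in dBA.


Given values:
  SPL = 67.4 dB
  A-weighting at 500 Hz = -3.2 dB
Formula: L_A = SPL + A_weight
L_A = 67.4 + (-3.2)
L_A = 64.2

64.2 dBA


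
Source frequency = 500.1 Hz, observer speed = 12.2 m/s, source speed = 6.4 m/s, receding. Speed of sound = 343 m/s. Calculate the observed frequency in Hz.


Given values:
  f_s = 500.1 Hz, v_o = 12.2 m/s, v_s = 6.4 m/s
  Direction: receding
Formula: f_o = f_s * (c - v_o) / (c + v_s)
Numerator: c - v_o = 343 - 12.2 = 330.8
Denominator: c + v_s = 343 + 6.4 = 349.4
f_o = 500.1 * 330.8 / 349.4 = 473.48

473.48 Hz


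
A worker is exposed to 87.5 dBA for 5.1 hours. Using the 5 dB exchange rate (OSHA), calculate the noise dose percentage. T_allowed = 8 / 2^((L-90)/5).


Given values:
  L = 87.5 dBA, T = 5.1 hours
Formula: T_allowed = 8 / 2^((L - 90) / 5)
Compute exponent: (87.5 - 90) / 5 = -0.5
Compute 2^(-0.5) = 0.707107
T_allowed = 8 / 0.707107 = 11.313705 hours
Dose = (T / T_allowed) * 100
Dose = (5.1 / 11.313705) * 100 = 45.08

45.08 %


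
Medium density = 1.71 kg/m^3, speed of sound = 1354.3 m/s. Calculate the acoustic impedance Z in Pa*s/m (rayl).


Given values:
  rho = 1.71 kg/m^3
  c = 1354.3 m/s
Formula: Z = rho * c
Z = 1.71 * 1354.3
Z = 2315.85

2315.85 rayl


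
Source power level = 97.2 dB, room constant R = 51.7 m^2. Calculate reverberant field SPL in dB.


Given values:
  Lw = 97.2 dB, R = 51.7 m^2
Formula: SPL = Lw + 10 * log10(4 / R)
Compute 4 / R = 4 / 51.7 = 0.077369
Compute 10 * log10(0.077369) = -11.1143
SPL = 97.2 + (-11.1143) = 86.09

86.09 dB


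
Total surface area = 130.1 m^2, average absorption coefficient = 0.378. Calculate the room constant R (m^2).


Given values:
  S = 130.1 m^2, alpha = 0.378
Formula: R = S * alpha / (1 - alpha)
Numerator: 130.1 * 0.378 = 49.1778
Denominator: 1 - 0.378 = 0.622
R = 49.1778 / 0.622 = 79.06

79.06 m^2


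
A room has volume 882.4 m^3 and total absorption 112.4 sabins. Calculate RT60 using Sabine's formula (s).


Given values:
  V = 882.4 m^3
  A = 112.4 sabins
Formula: RT60 = 0.161 * V / A
Numerator: 0.161 * 882.4 = 142.0664
RT60 = 142.0664 / 112.4 = 1.264

1.264 s


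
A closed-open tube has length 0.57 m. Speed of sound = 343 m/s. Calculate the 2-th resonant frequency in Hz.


Given values:
  Tube type: closed-open, L = 0.57 m, c = 343 m/s, n = 2
Formula: f_n = (2n - 1) * c / (4 * L)
Compute 2n - 1 = 2*2 - 1 = 3
Compute 4 * L = 4 * 0.57 = 2.28
f = 3 * 343 / 2.28
f = 451.32

451.32 Hz


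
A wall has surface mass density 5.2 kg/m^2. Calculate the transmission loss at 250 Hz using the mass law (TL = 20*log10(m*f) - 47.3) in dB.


Given values:
  m = 5.2 kg/m^2, f = 250 Hz
Formula: TL = 20 * log10(m * f) - 47.3
Compute m * f = 5.2 * 250 = 1300.0
Compute log10(1300.0) = 3.113943
Compute 20 * 3.113943 = 62.2789
TL = 62.2789 - 47.3 = 14.98

14.98 dB


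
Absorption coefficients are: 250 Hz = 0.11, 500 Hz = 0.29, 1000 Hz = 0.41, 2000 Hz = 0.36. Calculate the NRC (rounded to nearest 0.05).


Given values:
  a_250 = 0.11, a_500 = 0.29
  a_1000 = 0.41, a_2000 = 0.36
Formula: NRC = (a250 + a500 + a1000 + a2000) / 4
Sum = 0.11 + 0.29 + 0.41 + 0.36 = 1.17
NRC = 1.17 / 4 = 0.2925
Rounded to nearest 0.05: 0.3

0.3


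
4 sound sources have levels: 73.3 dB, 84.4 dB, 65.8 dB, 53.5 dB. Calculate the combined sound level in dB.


Formula: L_total = 10 * log10( sum(10^(Li/10)) )
  Source 1: 10^(73.3/10) = 21379620.895
  Source 2: 10^(84.4/10) = 275422870.3338
  Source 3: 10^(65.8/10) = 3801893.9632
  Source 4: 10^(53.5/10) = 223872.1139
Sum of linear values = 300828257.3059
L_total = 10 * log10(300828257.3059) = 84.78

84.78 dB


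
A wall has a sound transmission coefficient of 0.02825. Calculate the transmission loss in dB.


Given values:
  tau = 0.02825
Formula: TL = 10 * log10(1 / tau)
Compute 1 / tau = 1 / 0.02825 = 35.3982
Compute log10(35.3982) = 1.548981
TL = 10 * 1.548981 = 15.49

15.49 dB


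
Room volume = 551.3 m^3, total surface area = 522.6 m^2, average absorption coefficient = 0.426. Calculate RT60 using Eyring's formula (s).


Given values:
  V = 551.3 m^3, S = 522.6 m^2, alpha = 0.426
Formula: RT60 = 0.161 * V / (-S * ln(1 - alpha))
Compute ln(1 - 0.426) = ln(0.574) = -0.555126
Denominator: -522.6 * -0.555126 = 290.1088
Numerator: 0.161 * 551.3 = 88.7593
RT60 = 88.7593 / 290.1088 = 0.306

0.306 s


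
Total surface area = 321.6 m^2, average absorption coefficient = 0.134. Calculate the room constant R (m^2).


Given values:
  S = 321.6 m^2, alpha = 0.134
Formula: R = S * alpha / (1 - alpha)
Numerator: 321.6 * 0.134 = 43.0944
Denominator: 1 - 0.134 = 0.866
R = 43.0944 / 0.866 = 49.76

49.76 m^2


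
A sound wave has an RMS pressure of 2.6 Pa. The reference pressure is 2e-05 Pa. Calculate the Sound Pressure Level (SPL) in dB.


Given values:
  p = 2.6 Pa
  p_ref = 2e-05 Pa
Formula: SPL = 20 * log10(p / p_ref)
Compute ratio: p / p_ref = 2.6 / 2e-05 = 130000
Compute log10: log10(130000) = 5.113943
Multiply: SPL = 20 * 5.113943 = 102.28

102.28 dB


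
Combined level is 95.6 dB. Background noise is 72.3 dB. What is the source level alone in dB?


Given values:
  L_total = 95.6 dB, L_bg = 72.3 dB
Formula: L_source = 10 * log10(10^(L_total/10) - 10^(L_bg/10))
Convert to linear:
  10^(95.6/10) = 3630780547.701
  10^(72.3/10) = 16982436.5246
Difference: 3630780547.701 - 16982436.5246 = 3613798111.1764
L_source = 10 * log10(3613798111.1764) = 95.58

95.58 dB


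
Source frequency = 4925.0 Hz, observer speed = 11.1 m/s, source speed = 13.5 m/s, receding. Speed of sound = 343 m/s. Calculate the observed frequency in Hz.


Given values:
  f_s = 4925.0 Hz, v_o = 11.1 m/s, v_s = 13.5 m/s
  Direction: receding
Formula: f_o = f_s * (c - v_o) / (c + v_s)
Numerator: c - v_o = 343 - 11.1 = 331.9
Denominator: c + v_s = 343 + 13.5 = 356.5
f_o = 4925.0 * 331.9 / 356.5 = 4585.15

4585.15 Hz


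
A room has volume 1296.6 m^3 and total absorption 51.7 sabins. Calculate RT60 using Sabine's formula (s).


Given values:
  V = 1296.6 m^3
  A = 51.7 sabins
Formula: RT60 = 0.161 * V / A
Numerator: 0.161 * 1296.6 = 208.7526
RT60 = 208.7526 / 51.7 = 4.038

4.038 s


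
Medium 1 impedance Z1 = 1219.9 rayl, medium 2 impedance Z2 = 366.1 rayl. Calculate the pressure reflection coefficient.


Given values:
  Z1 = 1219.9 rayl, Z2 = 366.1 rayl
Formula: R = (Z2 - Z1) / (Z2 + Z1)
Numerator: Z2 - Z1 = 366.1 - 1219.9 = -853.8
Denominator: Z2 + Z1 = 366.1 + 1219.9 = 1586.0
R = -853.8 / 1586.0 = -0.5383

-0.5383


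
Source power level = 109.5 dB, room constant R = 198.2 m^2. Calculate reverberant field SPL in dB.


Given values:
  Lw = 109.5 dB, R = 198.2 m^2
Formula: SPL = Lw + 10 * log10(4 / R)
Compute 4 / R = 4 / 198.2 = 0.020182
Compute 10 * log10(0.020182) = -16.9504
SPL = 109.5 + (-16.9504) = 92.55

92.55 dB


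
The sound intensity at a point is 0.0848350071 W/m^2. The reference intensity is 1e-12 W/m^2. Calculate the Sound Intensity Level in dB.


Given values:
  I = 0.0848350071 W/m^2
  I_ref = 1e-12 W/m^2
Formula: SIL = 10 * log10(I / I_ref)
Compute ratio: I / I_ref = 84835007100
Compute log10: log10(84835007100) = 10.928575
Multiply: SIL = 10 * 10.928575 = 109.29

109.29 dB


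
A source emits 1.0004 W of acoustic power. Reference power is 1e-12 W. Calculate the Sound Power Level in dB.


Given values:
  W = 1.0004 W
  W_ref = 1e-12 W
Formula: SWL = 10 * log10(W / W_ref)
Compute ratio: W / W_ref = 1000400000000
Compute log10: log10(1000400000000) = 12.000174
Multiply: SWL = 10 * 12.000174 = 120.0

120.0 dB


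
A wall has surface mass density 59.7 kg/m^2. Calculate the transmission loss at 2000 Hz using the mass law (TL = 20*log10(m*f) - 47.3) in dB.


Given values:
  m = 59.7 kg/m^2, f = 2000 Hz
Formula: TL = 20 * log10(m * f) - 47.3
Compute m * f = 59.7 * 2000 = 119400.0
Compute log10(119400.0) = 5.077004
Compute 20 * 5.077004 = 101.5401
TL = 101.5401 - 47.3 = 54.24

54.24 dB


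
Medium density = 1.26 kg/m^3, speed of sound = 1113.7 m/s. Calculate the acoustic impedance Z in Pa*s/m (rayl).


Given values:
  rho = 1.26 kg/m^3
  c = 1113.7 m/s
Formula: Z = rho * c
Z = 1.26 * 1113.7
Z = 1403.26

1403.26 rayl


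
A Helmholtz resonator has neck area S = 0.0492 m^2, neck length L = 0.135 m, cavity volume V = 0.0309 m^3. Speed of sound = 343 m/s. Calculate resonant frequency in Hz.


Given values:
  S = 0.0492 m^2, L = 0.135 m, V = 0.0309 m^3, c = 343 m/s
Formula: f = (c / (2*pi)) * sqrt(S / (V * L))
Compute V * L = 0.0309 * 0.135 = 0.0041715
Compute S / (V * L) = 0.0492 / 0.0041715 = 11.7943
Compute sqrt(11.7943) = 3.434283
Compute c / (2*pi) = 343 / 6.283185 = 54.590148
f = 54.590148 * 3.434283 = 187.48

187.48 Hz


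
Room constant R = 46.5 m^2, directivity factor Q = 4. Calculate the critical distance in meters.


Given values:
  R = 46.5 m^2, Q = 4
Formula: d_c = 0.141 * sqrt(Q * R)
Compute Q * R = 4 * 46.5 = 186.0
Compute sqrt(186.0) = 13.6382
d_c = 0.141 * 13.6382 = 1.923

1.923 m


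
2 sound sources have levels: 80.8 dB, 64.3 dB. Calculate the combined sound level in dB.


Formula: L_total = 10 * log10( sum(10^(Li/10)) )
  Source 1: 10^(80.8/10) = 120226443.4617
  Source 2: 10^(64.3/10) = 2691534.8039
Sum of linear values = 122917978.2656
L_total = 10 * log10(122917978.2656) = 80.9

80.9 dB


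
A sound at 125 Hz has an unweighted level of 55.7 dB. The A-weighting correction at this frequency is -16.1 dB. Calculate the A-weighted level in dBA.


Given values:
  SPL = 55.7 dB
  A-weighting at 125 Hz = -16.1 dB
Formula: L_A = SPL + A_weight
L_A = 55.7 + (-16.1)
L_A = 39.6

39.6 dBA


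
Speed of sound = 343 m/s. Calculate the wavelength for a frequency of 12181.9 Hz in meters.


Given values:
  c = 343 m/s, f = 12181.9 Hz
Formula: lambda = c / f
lambda = 343 / 12181.9
lambda = 0.0282

0.0282 m


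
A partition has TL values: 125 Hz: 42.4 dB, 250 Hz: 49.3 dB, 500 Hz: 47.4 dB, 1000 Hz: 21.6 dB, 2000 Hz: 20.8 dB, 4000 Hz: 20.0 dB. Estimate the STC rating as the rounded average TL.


Given TL values at each frequency:
  125 Hz: 42.4 dB
  250 Hz: 49.3 dB
  500 Hz: 47.4 dB
  1000 Hz: 21.6 dB
  2000 Hz: 20.8 dB
  4000 Hz: 20.0 dB
Formula: STC ~ round(average of TL values)
Sum = 42.4 + 49.3 + 47.4 + 21.6 + 20.8 + 20.0 = 201.5
Average = 201.5 / 6 = 33.58
Rounded: 34

34


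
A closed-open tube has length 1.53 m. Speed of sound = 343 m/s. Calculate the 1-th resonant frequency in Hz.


Given values:
  Tube type: closed-open, L = 1.53 m, c = 343 m/s, n = 1
Formula: f_n = (2n - 1) * c / (4 * L)
Compute 2n - 1 = 2*1 - 1 = 1
Compute 4 * L = 4 * 1.53 = 6.12
f = 1 * 343 / 6.12
f = 56.05

56.05 Hz


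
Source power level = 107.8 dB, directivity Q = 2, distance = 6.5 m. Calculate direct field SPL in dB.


Given values:
  Lw = 107.8 dB, Q = 2, r = 6.5 m
Formula: SPL = Lw + 10 * log10(Q / (4 * pi * r^2))
Compute 4 * pi * r^2 = 4 * pi * 6.5^2 = 530.9292
Compute Q / denom = 2 / 530.9292 = 0.00376698
Compute 10 * log10(0.00376698) = -24.2401
SPL = 107.8 + (-24.2401) = 83.56

83.56 dB


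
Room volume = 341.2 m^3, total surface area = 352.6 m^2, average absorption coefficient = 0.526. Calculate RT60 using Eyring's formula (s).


Given values:
  V = 341.2 m^3, S = 352.6 m^2, alpha = 0.526
Formula: RT60 = 0.161 * V / (-S * ln(1 - alpha))
Compute ln(1 - 0.526) = ln(0.474) = -0.746548
Denominator: -352.6 * -0.746548 = 263.2328
Numerator: 0.161 * 341.2 = 54.9332
RT60 = 54.9332 / 263.2328 = 0.209

0.209 s


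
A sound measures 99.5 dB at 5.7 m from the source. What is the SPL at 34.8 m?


Given values:
  SPL1 = 99.5 dB, r1 = 5.7 m, r2 = 34.8 m
Formula: SPL2 = SPL1 - 20 * log10(r2 / r1)
Compute ratio: r2 / r1 = 34.8 / 5.7 = 6.1053
Compute log10: log10(6.1053) = 0.785707
Compute drop: 20 * 0.785707 = 15.7141
SPL2 = 99.5 - 15.7141 = 83.79

83.79 dB


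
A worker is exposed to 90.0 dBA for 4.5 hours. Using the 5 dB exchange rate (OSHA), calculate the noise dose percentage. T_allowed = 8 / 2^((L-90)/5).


Given values:
  L = 90.0 dBA, T = 4.5 hours
Formula: T_allowed = 8 / 2^((L - 90) / 5)
Compute exponent: (90.0 - 90) / 5 = 0.0
Compute 2^(0.0) = 1.0
T_allowed = 8 / 1.0 = 8.0 hours
Dose = (T / T_allowed) * 100
Dose = (4.5 / 8.0) * 100 = 56.25

56.25 %


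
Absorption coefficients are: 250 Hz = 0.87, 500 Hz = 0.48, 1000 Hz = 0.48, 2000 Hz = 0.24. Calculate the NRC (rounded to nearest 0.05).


Given values:
  a_250 = 0.87, a_500 = 0.48
  a_1000 = 0.48, a_2000 = 0.24
Formula: NRC = (a250 + a500 + a1000 + a2000) / 4
Sum = 0.87 + 0.48 + 0.48 + 0.24 = 2.07
NRC = 2.07 / 4 = 0.5175
Rounded to nearest 0.05: 0.5

0.5


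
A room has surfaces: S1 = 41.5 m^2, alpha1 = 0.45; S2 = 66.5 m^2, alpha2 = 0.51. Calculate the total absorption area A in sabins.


Given surfaces:
  Surface 1: 41.5 * 0.45 = 18.675
  Surface 2: 66.5 * 0.51 = 33.915
Formula: A = sum(Si * alpha_i)
A = 18.675 + 33.915
A = 52.59

52.59 sabins


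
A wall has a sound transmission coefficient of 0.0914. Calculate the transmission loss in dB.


Given values:
  tau = 0.0914
Formula: TL = 10 * log10(1 / tau)
Compute 1 / tau = 1 / 0.0914 = 10.9409
Compute log10(10.9409) = 1.039053
TL = 10 * 1.039053 = 10.39

10.39 dB


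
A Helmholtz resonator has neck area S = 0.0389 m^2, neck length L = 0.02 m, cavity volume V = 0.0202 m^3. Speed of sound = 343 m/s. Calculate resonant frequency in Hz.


Given values:
  S = 0.0389 m^2, L = 0.02 m, V = 0.0202 m^3, c = 343 m/s
Formula: f = (c / (2*pi)) * sqrt(S / (V * L))
Compute V * L = 0.0202 * 0.02 = 0.000404
Compute S / (V * L) = 0.0389 / 0.000404 = 96.2871
Compute sqrt(96.2871) = 9.812599
Compute c / (2*pi) = 343 / 6.283185 = 54.590148
f = 54.590148 * 9.812599 = 535.67

535.67 Hz


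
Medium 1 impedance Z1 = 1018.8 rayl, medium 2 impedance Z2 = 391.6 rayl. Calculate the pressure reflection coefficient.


Given values:
  Z1 = 1018.8 rayl, Z2 = 391.6 rayl
Formula: R = (Z2 - Z1) / (Z2 + Z1)
Numerator: Z2 - Z1 = 391.6 - 1018.8 = -627.2
Denominator: Z2 + Z1 = 391.6 + 1018.8 = 1410.4
R = -627.2 / 1410.4 = -0.4447

-0.4447


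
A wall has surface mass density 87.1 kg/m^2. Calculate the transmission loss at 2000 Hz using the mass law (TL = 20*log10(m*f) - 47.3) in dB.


Given values:
  m = 87.1 kg/m^2, f = 2000 Hz
Formula: TL = 20 * log10(m * f) - 47.3
Compute m * f = 87.1 * 2000 = 174200.0
Compute log10(174200.0) = 5.241048
Compute 20 * 5.241048 = 104.821
TL = 104.821 - 47.3 = 57.52

57.52 dB


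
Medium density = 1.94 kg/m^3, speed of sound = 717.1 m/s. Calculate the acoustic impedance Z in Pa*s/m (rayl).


Given values:
  rho = 1.94 kg/m^3
  c = 717.1 m/s
Formula: Z = rho * c
Z = 1.94 * 717.1
Z = 1391.17

1391.17 rayl


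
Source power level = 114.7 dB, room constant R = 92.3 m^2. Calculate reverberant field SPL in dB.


Given values:
  Lw = 114.7 dB, R = 92.3 m^2
Formula: SPL = Lw + 10 * log10(4 / R)
Compute 4 / R = 4 / 92.3 = 0.043337
Compute 10 * log10(0.043337) = -13.6314
SPL = 114.7 + (-13.6314) = 101.07

101.07 dB


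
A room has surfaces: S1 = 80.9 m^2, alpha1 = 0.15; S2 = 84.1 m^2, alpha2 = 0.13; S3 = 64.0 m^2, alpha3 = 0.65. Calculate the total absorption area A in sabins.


Given surfaces:
  Surface 1: 80.9 * 0.15 = 12.135
  Surface 2: 84.1 * 0.13 = 10.933
  Surface 3: 64.0 * 0.65 = 41.6
Formula: A = sum(Si * alpha_i)
A = 12.135 + 10.933 + 41.6
A = 64.67

64.67 sabins


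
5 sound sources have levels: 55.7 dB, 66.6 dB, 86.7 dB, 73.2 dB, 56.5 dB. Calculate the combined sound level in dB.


Formula: L_total = 10 * log10( sum(10^(Li/10)) )
  Source 1: 10^(55.7/10) = 371535.2291
  Source 2: 10^(66.6/10) = 4570881.8961
  Source 3: 10^(86.7/10) = 467735141.2872
  Source 4: 10^(73.2/10) = 20892961.3085
  Source 5: 10^(56.5/10) = 446683.5922
Sum of linear values = 494017203.3131
L_total = 10 * log10(494017203.3131) = 86.94

86.94 dB


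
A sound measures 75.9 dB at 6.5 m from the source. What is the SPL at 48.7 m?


Given values:
  SPL1 = 75.9 dB, r1 = 6.5 m, r2 = 48.7 m
Formula: SPL2 = SPL1 - 20 * log10(r2 / r1)
Compute ratio: r2 / r1 = 48.7 / 6.5 = 7.4923
Compute log10: log10(7.4923) = 0.874615
Compute drop: 20 * 0.874615 = 17.4923
SPL2 = 75.9 - 17.4923 = 58.41

58.41 dB


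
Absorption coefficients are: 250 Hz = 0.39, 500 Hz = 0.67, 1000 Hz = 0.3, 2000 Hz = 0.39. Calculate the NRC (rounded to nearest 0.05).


Given values:
  a_250 = 0.39, a_500 = 0.67
  a_1000 = 0.3, a_2000 = 0.39
Formula: NRC = (a250 + a500 + a1000 + a2000) / 4
Sum = 0.39 + 0.67 + 0.3 + 0.39 = 1.75
NRC = 1.75 / 4 = 0.4375
Rounded to nearest 0.05: 0.45

0.45


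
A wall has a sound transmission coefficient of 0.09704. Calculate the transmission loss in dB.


Given values:
  tau = 0.09704
Formula: TL = 10 * log10(1 / tau)
Compute 1 / tau = 1 / 0.09704 = 10.305
Compute log10(10.305) = 1.013048
TL = 10 * 1.013048 = 10.13

10.13 dB


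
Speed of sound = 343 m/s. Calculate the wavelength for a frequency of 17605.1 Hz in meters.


Given values:
  c = 343 m/s, f = 17605.1 Hz
Formula: lambda = c / f
lambda = 343 / 17605.1
lambda = 0.0195

0.0195 m


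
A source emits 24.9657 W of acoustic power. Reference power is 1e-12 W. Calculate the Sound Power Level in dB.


Given values:
  W = 24.9657 W
  W_ref = 1e-12 W
Formula: SWL = 10 * log10(W / W_ref)
Compute ratio: W / W_ref = 24965700000000
Compute log10: log10(24965700000000) = 13.397344
Multiply: SWL = 10 * 13.397344 = 133.97

133.97 dB


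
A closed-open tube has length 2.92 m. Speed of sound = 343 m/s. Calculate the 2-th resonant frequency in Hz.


Given values:
  Tube type: closed-open, L = 2.92 m, c = 343 m/s, n = 2
Formula: f_n = (2n - 1) * c / (4 * L)
Compute 2n - 1 = 2*2 - 1 = 3
Compute 4 * L = 4 * 2.92 = 11.68
f = 3 * 343 / 11.68
f = 88.1

88.1 Hz


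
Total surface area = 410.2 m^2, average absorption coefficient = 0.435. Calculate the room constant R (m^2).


Given values:
  S = 410.2 m^2, alpha = 0.435
Formula: R = S * alpha / (1 - alpha)
Numerator: 410.2 * 0.435 = 178.437
Denominator: 1 - 0.435 = 0.565
R = 178.437 / 0.565 = 315.82

315.82 m^2


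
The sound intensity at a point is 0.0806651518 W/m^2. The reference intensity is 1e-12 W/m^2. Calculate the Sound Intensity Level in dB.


Given values:
  I = 0.0806651518 W/m^2
  I_ref = 1e-12 W/m^2
Formula: SIL = 10 * log10(I / I_ref)
Compute ratio: I / I_ref = 80665151800
Compute log10: log10(80665151800) = 10.906686
Multiply: SIL = 10 * 10.906686 = 109.07

109.07 dB


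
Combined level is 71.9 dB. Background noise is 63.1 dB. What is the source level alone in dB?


Given values:
  L_total = 71.9 dB, L_bg = 63.1 dB
Formula: L_source = 10 * log10(10^(L_total/10) - 10^(L_bg/10))
Convert to linear:
  10^(71.9/10) = 15488166.1891
  10^(63.1/10) = 2041737.9447
Difference: 15488166.1891 - 2041737.9447 = 13446428.2444
L_source = 10 * log10(13446428.2444) = 71.29

71.29 dB


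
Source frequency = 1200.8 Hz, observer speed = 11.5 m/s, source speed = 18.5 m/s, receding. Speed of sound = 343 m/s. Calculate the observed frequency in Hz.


Given values:
  f_s = 1200.8 Hz, v_o = 11.5 m/s, v_s = 18.5 m/s
  Direction: receding
Formula: f_o = f_s * (c - v_o) / (c + v_s)
Numerator: c - v_o = 343 - 11.5 = 331.5
Denominator: c + v_s = 343 + 18.5 = 361.5
f_o = 1200.8 * 331.5 / 361.5 = 1101.15

1101.15 Hz


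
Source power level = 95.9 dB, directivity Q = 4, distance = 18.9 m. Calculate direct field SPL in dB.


Given values:
  Lw = 95.9 dB, Q = 4, r = 18.9 m
Formula: SPL = Lw + 10 * log10(Q / (4 * pi * r^2))
Compute 4 * pi * r^2 = 4 * pi * 18.9^2 = 4488.8332
Compute Q / denom = 4 / 4488.8332 = 0.0008911
Compute 10 * log10(0.0008911) = -30.5007
SPL = 95.9 + (-30.5007) = 65.4

65.4 dB


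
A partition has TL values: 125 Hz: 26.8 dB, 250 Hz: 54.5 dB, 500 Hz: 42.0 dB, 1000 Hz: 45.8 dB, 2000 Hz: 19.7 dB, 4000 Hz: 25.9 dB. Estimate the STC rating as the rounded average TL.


Given TL values at each frequency:
  125 Hz: 26.8 dB
  250 Hz: 54.5 dB
  500 Hz: 42.0 dB
  1000 Hz: 45.8 dB
  2000 Hz: 19.7 dB
  4000 Hz: 25.9 dB
Formula: STC ~ round(average of TL values)
Sum = 26.8 + 54.5 + 42.0 + 45.8 + 19.7 + 25.9 = 214.7
Average = 214.7 / 6 = 35.78
Rounded: 36

36


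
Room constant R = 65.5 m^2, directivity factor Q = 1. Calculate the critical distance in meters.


Given values:
  R = 65.5 m^2, Q = 1
Formula: d_c = 0.141 * sqrt(Q * R)
Compute Q * R = 1 * 65.5 = 65.5
Compute sqrt(65.5) = 8.0932
d_c = 0.141 * 8.0932 = 1.141

1.141 m


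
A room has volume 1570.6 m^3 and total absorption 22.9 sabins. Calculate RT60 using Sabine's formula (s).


Given values:
  V = 1570.6 m^3
  A = 22.9 sabins
Formula: RT60 = 0.161 * V / A
Numerator: 0.161 * 1570.6 = 252.8666
RT60 = 252.8666 / 22.9 = 11.042

11.042 s


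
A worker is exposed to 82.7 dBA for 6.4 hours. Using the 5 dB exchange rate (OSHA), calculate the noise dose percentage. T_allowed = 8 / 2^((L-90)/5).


Given values:
  L = 82.7 dBA, T = 6.4 hours
Formula: T_allowed = 8 / 2^((L - 90) / 5)
Compute exponent: (82.7 - 90) / 5 = -1.46
Compute 2^(-1.46) = 0.363493
T_allowed = 8 / 0.363493 = 22.008677 hours
Dose = (T / T_allowed) * 100
Dose = (6.4 / 22.008677) * 100 = 29.08

29.08 %


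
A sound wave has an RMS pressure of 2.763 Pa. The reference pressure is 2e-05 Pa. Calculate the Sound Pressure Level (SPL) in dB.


Given values:
  p = 2.763 Pa
  p_ref = 2e-05 Pa
Formula: SPL = 20 * log10(p / p_ref)
Compute ratio: p / p_ref = 2.763 / 2e-05 = 138150
Compute log10: log10(138150) = 5.140351
Multiply: SPL = 20 * 5.140351 = 102.81

102.81 dB


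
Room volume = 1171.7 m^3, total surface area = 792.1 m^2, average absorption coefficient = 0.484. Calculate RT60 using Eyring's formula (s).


Given values:
  V = 1171.7 m^3, S = 792.1 m^2, alpha = 0.484
Formula: RT60 = 0.161 * V / (-S * ln(1 - alpha))
Compute ln(1 - 0.484) = ln(0.516) = -0.661649
Denominator: -792.1 * -0.661649 = 524.0922
Numerator: 0.161 * 1171.7 = 188.6437
RT60 = 188.6437 / 524.0922 = 0.36

0.36 s


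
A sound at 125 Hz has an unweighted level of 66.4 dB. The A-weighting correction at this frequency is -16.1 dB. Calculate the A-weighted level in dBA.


Given values:
  SPL = 66.4 dB
  A-weighting at 125 Hz = -16.1 dB
Formula: L_A = SPL + A_weight
L_A = 66.4 + (-16.1)
L_A = 50.3

50.3 dBA


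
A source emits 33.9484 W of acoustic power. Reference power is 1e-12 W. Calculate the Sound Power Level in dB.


Given values:
  W = 33.9484 W
  W_ref = 1e-12 W
Formula: SWL = 10 * log10(W / W_ref)
Compute ratio: W / W_ref = 33948400000000
Compute log10: log10(33948400000000) = 13.530819
Multiply: SWL = 10 * 13.530819 = 135.31

135.31 dB


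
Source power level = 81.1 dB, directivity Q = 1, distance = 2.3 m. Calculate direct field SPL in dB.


Given values:
  Lw = 81.1 dB, Q = 1, r = 2.3 m
Formula: SPL = Lw + 10 * log10(Q / (4 * pi * r^2))
Compute 4 * pi * r^2 = 4 * pi * 2.3^2 = 66.4761
Compute Q / denom = 1 / 66.4761 = 0.015043
Compute 10 * log10(0.015043) = -18.2267
SPL = 81.1 + (-18.2267) = 62.87

62.87 dB


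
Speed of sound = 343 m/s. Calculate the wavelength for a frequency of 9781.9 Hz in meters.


Given values:
  c = 343 m/s, f = 9781.9 Hz
Formula: lambda = c / f
lambda = 343 / 9781.9
lambda = 0.0351

0.0351 m


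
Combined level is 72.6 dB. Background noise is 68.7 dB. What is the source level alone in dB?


Given values:
  L_total = 72.6 dB, L_bg = 68.7 dB
Formula: L_source = 10 * log10(10^(L_total/10) - 10^(L_bg/10))
Convert to linear:
  10^(72.6/10) = 18197008.5861
  10^(68.7/10) = 7413102.413
Difference: 18197008.5861 - 7413102.413 = 10783906.1731
L_source = 10 * log10(10783906.1731) = 70.33

70.33 dB


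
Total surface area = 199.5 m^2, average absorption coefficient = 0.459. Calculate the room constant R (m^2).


Given values:
  S = 199.5 m^2, alpha = 0.459
Formula: R = S * alpha / (1 - alpha)
Numerator: 199.5 * 0.459 = 91.5705
Denominator: 1 - 0.459 = 0.541
R = 91.5705 / 0.541 = 169.26

169.26 m^2


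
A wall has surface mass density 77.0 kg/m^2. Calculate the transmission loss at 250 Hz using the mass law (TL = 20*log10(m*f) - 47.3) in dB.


Given values:
  m = 77.0 kg/m^2, f = 250 Hz
Formula: TL = 20 * log10(m * f) - 47.3
Compute m * f = 77.0 * 250 = 19250.0
Compute log10(19250.0) = 4.284431
Compute 20 * 4.284431 = 85.6886
TL = 85.6886 - 47.3 = 38.39

38.39 dB


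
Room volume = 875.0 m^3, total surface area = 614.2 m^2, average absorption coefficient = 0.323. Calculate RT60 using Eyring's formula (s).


Given values:
  V = 875.0 m^3, S = 614.2 m^2, alpha = 0.323
Formula: RT60 = 0.161 * V / (-S * ln(1 - alpha))
Compute ln(1 - 0.323) = ln(0.677) = -0.390084
Denominator: -614.2 * -0.390084 = 239.5896
Numerator: 0.161 * 875.0 = 140.875
RT60 = 140.875 / 239.5896 = 0.588

0.588 s


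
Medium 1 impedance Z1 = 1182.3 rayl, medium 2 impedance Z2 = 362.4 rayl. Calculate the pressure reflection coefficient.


Given values:
  Z1 = 1182.3 rayl, Z2 = 362.4 rayl
Formula: R = (Z2 - Z1) / (Z2 + Z1)
Numerator: Z2 - Z1 = 362.4 - 1182.3 = -819.9
Denominator: Z2 + Z1 = 362.4 + 1182.3 = 1544.7
R = -819.9 / 1544.7 = -0.5308

-0.5308


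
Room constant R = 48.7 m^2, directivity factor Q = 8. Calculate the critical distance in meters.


Given values:
  R = 48.7 m^2, Q = 8
Formula: d_c = 0.141 * sqrt(Q * R)
Compute Q * R = 8 * 48.7 = 389.6
Compute sqrt(389.6) = 19.7383
d_c = 0.141 * 19.7383 = 2.783

2.783 m


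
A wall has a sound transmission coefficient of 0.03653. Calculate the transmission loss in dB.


Given values:
  tau = 0.03653
Formula: TL = 10 * log10(1 / tau)
Compute 1 / tau = 1 / 0.03653 = 27.3748
Compute log10(27.3748) = 1.437351
TL = 10 * 1.437351 = 14.37

14.37 dB


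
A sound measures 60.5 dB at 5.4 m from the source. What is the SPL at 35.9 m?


Given values:
  SPL1 = 60.5 dB, r1 = 5.4 m, r2 = 35.9 m
Formula: SPL2 = SPL1 - 20 * log10(r2 / r1)
Compute ratio: r2 / r1 = 35.9 / 5.4 = 6.6481
Compute log10: log10(6.6481) = 0.822698
Compute drop: 20 * 0.822698 = 16.454
SPL2 = 60.5 - 16.454 = 44.05

44.05 dB


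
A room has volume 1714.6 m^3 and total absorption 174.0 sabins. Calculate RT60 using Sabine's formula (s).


Given values:
  V = 1714.6 m^3
  A = 174.0 sabins
Formula: RT60 = 0.161 * V / A
Numerator: 0.161 * 1714.6 = 276.0506
RT60 = 276.0506 / 174.0 = 1.586

1.586 s


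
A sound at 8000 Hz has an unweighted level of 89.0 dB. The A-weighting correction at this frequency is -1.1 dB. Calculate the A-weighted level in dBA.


Given values:
  SPL = 89.0 dB
  A-weighting at 8000 Hz = -1.1 dB
Formula: L_A = SPL + A_weight
L_A = 89.0 + (-1.1)
L_A = 87.9

87.9 dBA


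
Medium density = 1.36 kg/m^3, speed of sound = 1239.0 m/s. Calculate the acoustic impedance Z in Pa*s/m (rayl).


Given values:
  rho = 1.36 kg/m^3
  c = 1239.0 m/s
Formula: Z = rho * c
Z = 1.36 * 1239.0
Z = 1685.04

1685.04 rayl


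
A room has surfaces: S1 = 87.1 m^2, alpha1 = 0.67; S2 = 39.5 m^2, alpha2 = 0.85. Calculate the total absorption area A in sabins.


Given surfaces:
  Surface 1: 87.1 * 0.67 = 58.357
  Surface 2: 39.5 * 0.85 = 33.575
Formula: A = sum(Si * alpha_i)
A = 58.357 + 33.575
A = 91.93

91.93 sabins


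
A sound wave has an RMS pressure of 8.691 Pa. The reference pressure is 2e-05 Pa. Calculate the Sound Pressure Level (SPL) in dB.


Given values:
  p = 8.691 Pa
  p_ref = 2e-05 Pa
Formula: SPL = 20 * log10(p / p_ref)
Compute ratio: p / p_ref = 8.691 / 2e-05 = 434550
Compute log10: log10(434550) = 5.63804
Multiply: SPL = 20 * 5.63804 = 112.76

112.76 dB


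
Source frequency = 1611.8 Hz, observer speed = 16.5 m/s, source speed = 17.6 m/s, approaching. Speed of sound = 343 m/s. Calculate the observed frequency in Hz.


Given values:
  f_s = 1611.8 Hz, v_o = 16.5 m/s, v_s = 17.6 m/s
  Direction: approaching
Formula: f_o = f_s * (c + v_o) / (c - v_s)
Numerator: c + v_o = 343 + 16.5 = 359.5
Denominator: c - v_s = 343 - 17.6 = 325.4
f_o = 1611.8 * 359.5 / 325.4 = 1780.71

1780.71 Hz


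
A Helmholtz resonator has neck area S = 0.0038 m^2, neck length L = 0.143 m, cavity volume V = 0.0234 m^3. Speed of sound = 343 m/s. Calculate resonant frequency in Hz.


Given values:
  S = 0.0038 m^2, L = 0.143 m, V = 0.0234 m^3, c = 343 m/s
Formula: f = (c / (2*pi)) * sqrt(S / (V * L))
Compute V * L = 0.0234 * 0.143 = 0.0033462
Compute S / (V * L) = 0.0038 / 0.0033462 = 1.1356
Compute sqrt(1.1356) = 1.065645
Compute c / (2*pi) = 343 / 6.283185 = 54.590148
f = 54.590148 * 1.065645 = 58.17

58.17 Hz


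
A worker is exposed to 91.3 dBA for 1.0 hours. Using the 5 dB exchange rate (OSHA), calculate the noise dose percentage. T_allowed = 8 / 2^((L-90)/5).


Given values:
  L = 91.3 dBA, T = 1.0 hours
Formula: T_allowed = 8 / 2^((L - 90) / 5)
Compute exponent: (91.3 - 90) / 5 = 0.26
Compute 2^(0.26) = 1.197479
T_allowed = 8 / 1.197479 = 6.680702 hours
Dose = (T / T_allowed) * 100
Dose = (1.0 / 6.680702) * 100 = 14.97

14.97 %


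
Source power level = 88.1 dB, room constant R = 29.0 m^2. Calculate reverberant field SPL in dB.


Given values:
  Lw = 88.1 dB, R = 29.0 m^2
Formula: SPL = Lw + 10 * log10(4 / R)
Compute 4 / R = 4 / 29.0 = 0.137931
Compute 10 * log10(0.137931) = -8.6034
SPL = 88.1 + (-8.6034) = 79.5

79.5 dB


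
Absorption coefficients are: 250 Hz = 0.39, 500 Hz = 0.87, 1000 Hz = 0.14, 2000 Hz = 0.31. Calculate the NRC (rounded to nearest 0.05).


Given values:
  a_250 = 0.39, a_500 = 0.87
  a_1000 = 0.14, a_2000 = 0.31
Formula: NRC = (a250 + a500 + a1000 + a2000) / 4
Sum = 0.39 + 0.87 + 0.14 + 0.31 = 1.71
NRC = 1.71 / 4 = 0.4275
Rounded to nearest 0.05: 0.45

0.45


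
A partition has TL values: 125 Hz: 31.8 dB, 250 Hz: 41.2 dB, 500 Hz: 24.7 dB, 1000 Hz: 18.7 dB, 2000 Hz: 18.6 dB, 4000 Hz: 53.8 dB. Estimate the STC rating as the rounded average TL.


Given TL values at each frequency:
  125 Hz: 31.8 dB
  250 Hz: 41.2 dB
  500 Hz: 24.7 dB
  1000 Hz: 18.7 dB
  2000 Hz: 18.6 dB
  4000 Hz: 53.8 dB
Formula: STC ~ round(average of TL values)
Sum = 31.8 + 41.2 + 24.7 + 18.7 + 18.6 + 53.8 = 188.8
Average = 188.8 / 6 = 31.47
Rounded: 31

31


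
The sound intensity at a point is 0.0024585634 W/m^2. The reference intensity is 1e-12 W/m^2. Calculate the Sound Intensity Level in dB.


Given values:
  I = 0.0024585634 W/m^2
  I_ref = 1e-12 W/m^2
Formula: SIL = 10 * log10(I / I_ref)
Compute ratio: I / I_ref = 2458563400
Compute log10: log10(2458563400) = 9.390681
Multiply: SIL = 10 * 9.390681 = 93.91

93.91 dB


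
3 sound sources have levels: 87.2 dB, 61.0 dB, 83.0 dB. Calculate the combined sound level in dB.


Formula: L_total = 10 * log10( sum(10^(Li/10)) )
  Source 1: 10^(87.2/10) = 524807460.2498
  Source 2: 10^(61.0/10) = 1258925.4118
  Source 3: 10^(83.0/10) = 199526231.4969
Sum of linear values = 725592617.1585
L_total = 10 * log10(725592617.1585) = 88.61

88.61 dB


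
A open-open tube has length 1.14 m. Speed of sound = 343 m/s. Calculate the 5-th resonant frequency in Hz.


Given values:
  Tube type: open-open, L = 1.14 m, c = 343 m/s, n = 5
Formula: f_n = n * c / (2 * L)
Compute 2 * L = 2 * 1.14 = 2.28
f = 5 * 343 / 2.28
f = 752.19

752.19 Hz


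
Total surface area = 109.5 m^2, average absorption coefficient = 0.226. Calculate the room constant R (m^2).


Given values:
  S = 109.5 m^2, alpha = 0.226
Formula: R = S * alpha / (1 - alpha)
Numerator: 109.5 * 0.226 = 24.747
Denominator: 1 - 0.226 = 0.774
R = 24.747 / 0.774 = 31.97

31.97 m^2


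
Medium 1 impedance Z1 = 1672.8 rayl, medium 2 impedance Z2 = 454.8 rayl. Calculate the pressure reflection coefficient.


Given values:
  Z1 = 1672.8 rayl, Z2 = 454.8 rayl
Formula: R = (Z2 - Z1) / (Z2 + Z1)
Numerator: Z2 - Z1 = 454.8 - 1672.8 = -1218.0
Denominator: Z2 + Z1 = 454.8 + 1672.8 = 2127.6
R = -1218.0 / 2127.6 = -0.5725

-0.5725
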